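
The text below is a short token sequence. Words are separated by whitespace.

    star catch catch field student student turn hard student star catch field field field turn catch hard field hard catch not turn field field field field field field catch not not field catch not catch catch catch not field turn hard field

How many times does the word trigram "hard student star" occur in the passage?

Scanning the 40 overlapping trigram windows for "hard student star":
  position 8–10: hard student star

1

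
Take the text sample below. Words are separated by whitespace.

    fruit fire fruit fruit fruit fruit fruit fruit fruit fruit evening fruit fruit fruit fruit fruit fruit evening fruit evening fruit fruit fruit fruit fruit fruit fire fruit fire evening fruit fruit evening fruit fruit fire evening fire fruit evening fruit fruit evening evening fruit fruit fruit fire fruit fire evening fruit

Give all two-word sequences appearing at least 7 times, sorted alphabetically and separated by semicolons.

Bigram counts meeting the condition (at least 7 times):
  evening fruit: 8
  fruit fruit: 22

evening fruit; fruit fruit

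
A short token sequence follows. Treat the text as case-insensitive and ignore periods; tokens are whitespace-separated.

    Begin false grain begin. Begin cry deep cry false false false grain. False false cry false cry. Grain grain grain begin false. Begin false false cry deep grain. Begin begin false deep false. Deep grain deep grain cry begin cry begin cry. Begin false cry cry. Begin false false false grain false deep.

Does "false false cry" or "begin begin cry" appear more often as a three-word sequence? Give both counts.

"false false cry" (2 vs 1)

"false false cry": 2 occurrences
"begin begin cry": 1 occurrence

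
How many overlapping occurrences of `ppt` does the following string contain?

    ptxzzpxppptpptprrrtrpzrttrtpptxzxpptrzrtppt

Sliding a length-3 window over the 43 characters (41 positions):
  position 9–11: ppt
  position 12–14: ppt
  position 28–30: ppt
  position 34–36: ppt
  position 41–43: ppt

5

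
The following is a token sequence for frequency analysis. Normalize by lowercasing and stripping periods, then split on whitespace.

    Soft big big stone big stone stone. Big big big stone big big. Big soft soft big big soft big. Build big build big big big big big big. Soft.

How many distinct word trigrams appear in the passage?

16

30 tokens → 28 trigram windows in total.
Repeated trigrams (each contributes count−1 duplicates):
  big big big: 6
  big big soft: 3
  big big stone: 2
  big build big: 2
  big stone big: 2
  soft big big: 2
  stone big big: 2
12 duplicate windows → 28 − 12 = 16 distinct.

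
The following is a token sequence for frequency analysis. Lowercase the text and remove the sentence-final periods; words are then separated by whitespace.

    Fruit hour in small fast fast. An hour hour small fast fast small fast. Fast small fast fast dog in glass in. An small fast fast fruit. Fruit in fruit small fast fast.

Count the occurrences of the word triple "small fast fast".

Scanning the 31 overlapping trigram windows for "small fast fast":
  position 4–6: small fast fast
  position 10–12: small fast fast
  position 13–15: small fast fast
  position 16–18: small fast fast
  position 24–26: small fast fast
  position 31–33: small fast fast

6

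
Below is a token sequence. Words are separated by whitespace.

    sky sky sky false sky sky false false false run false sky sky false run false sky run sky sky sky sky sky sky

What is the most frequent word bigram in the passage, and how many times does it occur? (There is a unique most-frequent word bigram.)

Bigram frequencies (highest first):
  sky sky: 9
  sky false: 3
  false sky: 3
  false false: 2
  false run: 2
  run false: 2
  … (2 more, each ≤ 1)

"sky sky", 9 times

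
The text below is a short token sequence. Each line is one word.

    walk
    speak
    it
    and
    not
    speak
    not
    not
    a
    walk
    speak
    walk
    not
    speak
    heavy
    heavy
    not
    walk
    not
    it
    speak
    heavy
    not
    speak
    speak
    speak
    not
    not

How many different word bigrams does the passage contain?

18

28 tokens → 27 bigram windows in total.
Repeated bigrams (each contributes count−1 duplicates):
  not speak: 3
  heavy not: 2
  not not: 2
  speak heavy: 2
  speak not: 2
  speak speak: 2
  walk not: 2
  walk speak: 2
9 duplicate windows → 27 − 9 = 18 distinct.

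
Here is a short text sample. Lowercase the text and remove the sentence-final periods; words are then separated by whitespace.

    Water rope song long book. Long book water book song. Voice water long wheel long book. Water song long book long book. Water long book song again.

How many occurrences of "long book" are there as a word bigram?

6

Scanning the 26 overlapping bigram windows for "long book":
  position 4–5: long book
  position 6–7: long book
  position 15–16: long book
  position 19–20: long book
  position 21–22: long book
  position 24–25: long book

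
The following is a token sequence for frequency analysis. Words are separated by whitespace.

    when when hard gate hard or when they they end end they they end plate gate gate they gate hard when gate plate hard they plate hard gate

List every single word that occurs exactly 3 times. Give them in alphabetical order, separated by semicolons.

end; plate

Unigram counts meeting the condition (exactly 3 times):
  end: 3
  plate: 3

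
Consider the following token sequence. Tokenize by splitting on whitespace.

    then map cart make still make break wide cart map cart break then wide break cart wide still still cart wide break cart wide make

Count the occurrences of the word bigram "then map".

1

Scanning the 24 overlapping bigram windows for "then map":
  position 1–2: then map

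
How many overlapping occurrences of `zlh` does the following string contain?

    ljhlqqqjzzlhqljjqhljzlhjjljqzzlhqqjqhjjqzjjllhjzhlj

3

Sliding a length-3 window over the 51 characters (49 positions):
  position 10–12: zlh
  position 21–23: zlh
  position 30–32: zlh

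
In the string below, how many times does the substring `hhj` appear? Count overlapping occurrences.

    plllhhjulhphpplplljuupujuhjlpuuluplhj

1

Sliding a length-3 window over the 37 characters (35 positions):
  position 5–7: hhj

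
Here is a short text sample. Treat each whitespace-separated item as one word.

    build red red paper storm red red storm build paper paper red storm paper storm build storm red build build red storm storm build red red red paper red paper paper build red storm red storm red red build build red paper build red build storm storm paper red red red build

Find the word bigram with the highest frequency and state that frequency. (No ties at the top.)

"red red", 7 times

Bigram frequencies (highest first):
  red red: 7
  build red: 6
  red storm: 5
  red paper: 4
  storm red: 4
  red build: 4
  … (10 more, each ≤ 3)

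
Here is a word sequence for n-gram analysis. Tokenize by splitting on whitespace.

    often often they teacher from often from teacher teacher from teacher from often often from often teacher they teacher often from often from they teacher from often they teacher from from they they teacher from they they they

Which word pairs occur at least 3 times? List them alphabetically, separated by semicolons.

from often; from they; often from; teacher from; they teacher; they they

Bigram counts meeting the condition (at least 3 times):
  from often: 5
  from they: 3
  often from: 4
  teacher from: 6
  they teacher: 5
  they they: 3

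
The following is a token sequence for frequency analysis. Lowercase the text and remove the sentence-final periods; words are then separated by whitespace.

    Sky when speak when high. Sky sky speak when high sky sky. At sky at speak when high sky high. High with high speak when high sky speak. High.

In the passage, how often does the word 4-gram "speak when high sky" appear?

4

Scanning the 26 overlapping 4-gram windows for "speak when high sky":
  position 3–6: speak when high sky
  position 8–11: speak when high sky
  position 16–19: speak when high sky
  position 24–27: speak when high sky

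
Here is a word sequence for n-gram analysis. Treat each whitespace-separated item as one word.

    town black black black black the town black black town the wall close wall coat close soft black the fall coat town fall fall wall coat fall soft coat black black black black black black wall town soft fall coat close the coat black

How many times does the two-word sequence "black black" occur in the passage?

Scanning the 43 overlapping bigram windows for "black black":
  position 2–3: black black
  position 3–4: black black
  position 4–5: black black
  position 8–9: black black
  position 30–31: black black
  position 31–32: black black
  position 32–33: black black
  position 33–34: black black
  position 34–35: black black

9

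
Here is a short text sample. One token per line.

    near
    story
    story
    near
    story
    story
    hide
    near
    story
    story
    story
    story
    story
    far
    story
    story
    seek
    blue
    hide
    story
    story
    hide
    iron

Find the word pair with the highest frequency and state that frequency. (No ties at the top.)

"story story", 8 times

Bigram frequencies (highest first):
  story story: 8
  near story: 3
  story hide: 2
  story near: 1
  hide near: 1
  story far: 1
  … (6 more, each ≤ 1)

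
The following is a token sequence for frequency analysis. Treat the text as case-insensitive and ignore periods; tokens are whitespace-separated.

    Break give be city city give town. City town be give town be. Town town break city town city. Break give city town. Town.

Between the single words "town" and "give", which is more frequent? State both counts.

"town" (8 vs 4)

"town": 8 occurrences
"give": 4 occurrences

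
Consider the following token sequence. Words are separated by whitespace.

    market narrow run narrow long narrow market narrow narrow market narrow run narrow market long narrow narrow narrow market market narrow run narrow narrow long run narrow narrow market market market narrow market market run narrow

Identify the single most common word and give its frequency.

"narrow", 17 times

Unigram frequencies (highest first):
  narrow: 17
  market: 11
  run: 5
  long: 3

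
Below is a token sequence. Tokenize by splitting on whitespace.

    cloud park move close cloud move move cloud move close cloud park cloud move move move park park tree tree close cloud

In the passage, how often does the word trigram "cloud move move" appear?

Scanning the 20 overlapping trigram windows for "cloud move move":
  position 5–7: cloud move move
  position 13–15: cloud move move

2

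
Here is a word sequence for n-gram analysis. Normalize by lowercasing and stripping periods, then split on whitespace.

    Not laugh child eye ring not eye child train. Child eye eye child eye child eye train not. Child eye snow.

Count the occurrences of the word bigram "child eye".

5

Scanning the 20 overlapping bigram windows for "child eye":
  position 3–4: child eye
  position 10–11: child eye
  position 13–14: child eye
  position 15–16: child eye
  position 19–20: child eye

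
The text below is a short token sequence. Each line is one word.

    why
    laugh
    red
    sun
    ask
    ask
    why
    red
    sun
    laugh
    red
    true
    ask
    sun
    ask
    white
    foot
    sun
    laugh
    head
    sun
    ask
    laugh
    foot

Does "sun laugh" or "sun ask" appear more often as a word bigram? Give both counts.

"sun laugh": 2 occurrences
"sun ask": 3 occurrences

"sun ask" (3 vs 2)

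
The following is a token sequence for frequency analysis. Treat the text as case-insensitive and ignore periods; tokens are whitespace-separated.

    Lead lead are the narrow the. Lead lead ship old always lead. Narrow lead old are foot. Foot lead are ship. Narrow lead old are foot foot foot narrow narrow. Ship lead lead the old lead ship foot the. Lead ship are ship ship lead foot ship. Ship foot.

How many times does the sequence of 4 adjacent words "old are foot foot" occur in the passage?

2

Scanning the 46 overlapping 4-gram windows for "old are foot foot":
  position 15–18: old are foot foot
  position 24–27: old are foot foot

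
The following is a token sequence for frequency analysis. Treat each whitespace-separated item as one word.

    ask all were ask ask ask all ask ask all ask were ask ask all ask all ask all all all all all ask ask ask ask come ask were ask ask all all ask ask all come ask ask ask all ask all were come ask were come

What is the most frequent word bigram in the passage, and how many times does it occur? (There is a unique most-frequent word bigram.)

Bigram frequencies (highest first):
  ask ask: 11
  ask all: 10
  all ask: 7
  all all: 5
  were ask: 3
  ask were: 3
  … (5 more, each ≤ 3)

"ask ask", 11 times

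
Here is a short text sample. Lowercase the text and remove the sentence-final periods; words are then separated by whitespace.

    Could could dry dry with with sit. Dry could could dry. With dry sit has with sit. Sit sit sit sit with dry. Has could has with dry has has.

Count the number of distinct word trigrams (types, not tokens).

30 tokens → 28 trigram windows in total.
Repeated trigrams (each contributes count−1 duplicates):
  sit sit sit: 3
  could could dry: 2
  with dry has: 2
4 duplicate windows → 28 − 4 = 24 distinct.

24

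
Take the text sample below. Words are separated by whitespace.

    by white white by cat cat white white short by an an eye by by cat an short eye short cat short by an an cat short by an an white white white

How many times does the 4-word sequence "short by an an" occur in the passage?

3

Scanning the 30 overlapping 4-gram windows for "short by an an":
  position 9–12: short by an an
  position 22–25: short by an an
  position 27–30: short by an an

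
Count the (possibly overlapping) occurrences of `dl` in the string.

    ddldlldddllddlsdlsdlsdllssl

Sliding a length-2 window over the 27 characters (26 positions):
  position 2–3: dl
  position 4–5: dl
  position 9–10: dl
  position 13–14: dl
  position 16–17: dl
  position 19–20: dl
  position 22–23: dl

7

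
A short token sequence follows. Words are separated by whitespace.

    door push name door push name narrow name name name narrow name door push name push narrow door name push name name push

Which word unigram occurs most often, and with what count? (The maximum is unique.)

"name", 10 times

Unigram frequencies (highest first):
  name: 10
  push: 6
  door: 4
  narrow: 3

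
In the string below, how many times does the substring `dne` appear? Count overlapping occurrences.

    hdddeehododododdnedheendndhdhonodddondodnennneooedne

3

Sliding a length-3 window over the 52 characters (50 positions):
  position 16–18: dne
  position 40–42: dne
  position 50–52: dne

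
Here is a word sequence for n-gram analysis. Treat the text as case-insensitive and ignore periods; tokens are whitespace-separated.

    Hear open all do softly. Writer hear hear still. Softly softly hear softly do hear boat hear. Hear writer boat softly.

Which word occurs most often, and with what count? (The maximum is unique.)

"hear", 7 times

Unigram frequencies (highest first):
  hear: 7
  softly: 5
  do: 2
  writer: 2
  boat: 2
  open: 1
  … (2 more, each ≤ 1)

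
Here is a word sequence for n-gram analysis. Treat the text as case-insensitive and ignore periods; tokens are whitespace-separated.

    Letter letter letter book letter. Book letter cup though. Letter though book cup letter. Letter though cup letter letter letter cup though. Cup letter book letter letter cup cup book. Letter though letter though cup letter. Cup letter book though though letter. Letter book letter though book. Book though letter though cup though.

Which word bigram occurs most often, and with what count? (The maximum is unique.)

"letter letter", 7 times

Bigram frequencies (highest first):
  letter letter: 7
  letter though: 6
  letter book: 5
  book letter: 5
  cup letter: 5
  letter cup: 4
  … (10 more, each ≤ 4)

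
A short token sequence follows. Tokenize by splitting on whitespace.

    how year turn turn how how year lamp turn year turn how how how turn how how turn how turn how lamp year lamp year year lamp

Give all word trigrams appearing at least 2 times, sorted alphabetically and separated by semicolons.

Trigram counts meeting the condition (at least 2 times):
  how how turn: 2
  how turn how: 3
  turn how how: 3

how how turn; how turn how; turn how how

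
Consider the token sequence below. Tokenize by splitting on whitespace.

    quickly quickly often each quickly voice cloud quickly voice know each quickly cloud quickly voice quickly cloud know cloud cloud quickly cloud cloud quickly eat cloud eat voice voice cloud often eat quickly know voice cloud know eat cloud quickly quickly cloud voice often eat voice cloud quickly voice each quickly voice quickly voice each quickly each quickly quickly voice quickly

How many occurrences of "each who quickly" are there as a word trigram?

0

Scanning the 59 overlapping trigram windows for "each who quickly":
  (none found)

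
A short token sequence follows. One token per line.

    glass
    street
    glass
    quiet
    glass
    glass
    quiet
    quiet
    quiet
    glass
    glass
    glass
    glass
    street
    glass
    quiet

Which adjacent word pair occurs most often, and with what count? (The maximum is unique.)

"glass glass", 4 times

Bigram frequencies (highest first):
  glass glass: 4
  glass quiet: 3
  glass street: 2
  street glass: 2
  quiet glass: 2
  quiet quiet: 2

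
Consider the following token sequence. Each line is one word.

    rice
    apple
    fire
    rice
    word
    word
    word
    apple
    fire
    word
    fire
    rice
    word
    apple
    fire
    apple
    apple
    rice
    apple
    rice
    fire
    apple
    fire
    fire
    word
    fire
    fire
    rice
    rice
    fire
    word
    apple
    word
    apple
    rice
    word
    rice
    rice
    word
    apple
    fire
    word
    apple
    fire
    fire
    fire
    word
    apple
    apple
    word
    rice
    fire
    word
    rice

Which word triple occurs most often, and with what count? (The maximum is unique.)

"word apple fire", 4 times

Trigram frequencies (highest first):
  word apple fire: 4
  fire word apple: 3
  fire rice word: 2
  apple fire word: 2
  fire word fire: 2
  rice word apple: 2
  … (34 more, each ≤ 2)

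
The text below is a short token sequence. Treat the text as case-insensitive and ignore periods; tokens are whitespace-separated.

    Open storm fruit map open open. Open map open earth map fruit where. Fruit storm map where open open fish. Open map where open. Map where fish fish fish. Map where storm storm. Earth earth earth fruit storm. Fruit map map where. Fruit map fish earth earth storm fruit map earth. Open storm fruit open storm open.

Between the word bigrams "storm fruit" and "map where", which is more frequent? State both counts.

"map where" (5 vs 4)

"storm fruit": 4 occurrences
"map where": 5 occurrences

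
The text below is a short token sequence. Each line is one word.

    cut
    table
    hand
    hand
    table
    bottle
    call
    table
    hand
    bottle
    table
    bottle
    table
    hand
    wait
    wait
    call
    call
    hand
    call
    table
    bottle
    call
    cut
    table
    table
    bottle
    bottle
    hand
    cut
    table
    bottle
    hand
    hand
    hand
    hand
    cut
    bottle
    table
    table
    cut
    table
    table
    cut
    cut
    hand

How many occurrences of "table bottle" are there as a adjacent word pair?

Scanning the 45 overlapping bigram windows for "table bottle":
  position 5–6: table bottle
  position 11–12: table bottle
  position 21–22: table bottle
  position 26–27: table bottle
  position 31–32: table bottle

5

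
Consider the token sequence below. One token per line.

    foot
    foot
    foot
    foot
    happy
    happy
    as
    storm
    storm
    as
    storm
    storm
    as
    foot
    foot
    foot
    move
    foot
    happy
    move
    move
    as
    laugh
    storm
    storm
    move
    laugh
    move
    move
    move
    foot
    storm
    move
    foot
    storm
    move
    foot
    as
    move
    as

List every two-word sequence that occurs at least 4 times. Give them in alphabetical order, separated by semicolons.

Bigram counts meeting the condition (at least 4 times):
  foot foot: 5
  move foot: 4

foot foot; move foot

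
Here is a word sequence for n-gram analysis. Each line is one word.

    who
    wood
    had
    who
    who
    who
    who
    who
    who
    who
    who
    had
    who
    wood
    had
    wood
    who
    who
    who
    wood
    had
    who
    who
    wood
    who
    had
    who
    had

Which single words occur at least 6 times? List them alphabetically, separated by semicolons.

had; who

Unigram counts meeting the condition (at least 6 times):
  had: 6
  who: 17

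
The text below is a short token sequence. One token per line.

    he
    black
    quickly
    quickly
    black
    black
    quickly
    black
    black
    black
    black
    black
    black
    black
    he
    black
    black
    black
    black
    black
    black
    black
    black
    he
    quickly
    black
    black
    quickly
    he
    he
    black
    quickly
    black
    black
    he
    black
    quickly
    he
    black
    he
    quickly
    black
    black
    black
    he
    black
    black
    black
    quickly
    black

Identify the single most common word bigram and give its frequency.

"black black", 20 times

Bigram frequencies (highest first):
  black black: 20
  he black: 6
  black quickly: 6
  quickly black: 6
  black he: 5
  he quickly: 2
  … (3 more, each ≤ 2)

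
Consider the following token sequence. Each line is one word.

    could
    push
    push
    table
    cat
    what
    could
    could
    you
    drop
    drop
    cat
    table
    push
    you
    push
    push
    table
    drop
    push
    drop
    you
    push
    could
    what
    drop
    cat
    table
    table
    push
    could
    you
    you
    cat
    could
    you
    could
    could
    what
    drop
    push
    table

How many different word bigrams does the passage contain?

27

42 tokens → 41 bigram windows in total.
Repeated bigrams (each contributes count−1 duplicates):
  could you: 3
  push table: 3
  cat table: 2
  could could: 2
  could what: 2
  drop cat: 2
  drop push: 2
  push could: 2
  … (4 more repeated)
14 duplicate windows → 41 − 14 = 27 distinct.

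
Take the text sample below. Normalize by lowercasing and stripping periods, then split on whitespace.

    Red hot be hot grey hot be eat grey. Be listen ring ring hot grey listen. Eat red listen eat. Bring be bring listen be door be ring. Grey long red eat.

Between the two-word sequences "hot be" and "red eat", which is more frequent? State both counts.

"hot be" (2 vs 1)

"hot be": 2 occurrences
"red eat": 1 occurrence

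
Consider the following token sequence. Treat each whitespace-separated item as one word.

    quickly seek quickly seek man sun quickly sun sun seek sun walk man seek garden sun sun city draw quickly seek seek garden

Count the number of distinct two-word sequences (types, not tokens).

18

23 tokens → 22 bigram windows in total.
Repeated bigrams (each contributes count−1 duplicates):
  quickly seek: 3
  seek garden: 2
  sun sun: 2
4 duplicate windows → 22 − 4 = 18 distinct.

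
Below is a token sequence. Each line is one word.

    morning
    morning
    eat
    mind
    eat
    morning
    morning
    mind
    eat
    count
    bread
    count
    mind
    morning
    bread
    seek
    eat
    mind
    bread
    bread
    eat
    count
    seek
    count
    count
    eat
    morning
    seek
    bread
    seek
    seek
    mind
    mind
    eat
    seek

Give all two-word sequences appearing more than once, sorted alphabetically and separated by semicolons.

Bigram counts meeting the condition (more than once):
  bread seek: 2
  eat count: 2
  eat mind: 2
  eat morning: 2
  mind eat: 3
  morning morning: 2

bread seek; eat count; eat mind; eat morning; mind eat; morning morning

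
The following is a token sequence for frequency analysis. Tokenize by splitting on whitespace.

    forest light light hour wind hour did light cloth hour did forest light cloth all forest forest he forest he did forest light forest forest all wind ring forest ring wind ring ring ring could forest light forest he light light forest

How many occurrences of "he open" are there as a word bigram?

Scanning the 41 overlapping bigram windows for "he open":
  (none found)

0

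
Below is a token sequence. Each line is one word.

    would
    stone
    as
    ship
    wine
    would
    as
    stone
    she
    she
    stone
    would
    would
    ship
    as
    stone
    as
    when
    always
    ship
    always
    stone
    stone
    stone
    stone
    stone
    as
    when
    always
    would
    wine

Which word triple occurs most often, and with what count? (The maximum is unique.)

Trigram frequencies (highest first):
  stone stone stone: 3
  stone as when: 2
  as when always: 2
  would stone as: 1
  stone as ship: 1
  as ship wine: 1
  … (19 more, each ≤ 1)

"stone stone stone", 3 times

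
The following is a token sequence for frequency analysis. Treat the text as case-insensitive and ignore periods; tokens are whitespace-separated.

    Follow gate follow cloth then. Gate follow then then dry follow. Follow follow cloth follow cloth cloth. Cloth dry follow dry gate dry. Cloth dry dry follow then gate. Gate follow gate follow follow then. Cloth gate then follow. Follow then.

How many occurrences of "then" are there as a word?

7

Scanning the 41 tokens for "then":
  position 5: then
  position 8: then
  position 9: then
  position 28: then
  position 35: then
  position 38: then
  position 41: then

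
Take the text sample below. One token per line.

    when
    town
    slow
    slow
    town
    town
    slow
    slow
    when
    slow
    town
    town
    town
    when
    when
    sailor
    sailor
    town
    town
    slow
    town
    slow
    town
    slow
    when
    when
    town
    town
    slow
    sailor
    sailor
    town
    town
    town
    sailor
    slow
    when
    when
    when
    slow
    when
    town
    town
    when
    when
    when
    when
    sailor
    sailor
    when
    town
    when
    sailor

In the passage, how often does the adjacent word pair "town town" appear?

8

Scanning the 52 overlapping bigram windows for "town town":
  position 5–6: town town
  position 11–12: town town
  position 12–13: town town
  position 18–19: town town
  position 27–28: town town
  position 32–33: town town
  position 33–34: town town
  position 42–43: town town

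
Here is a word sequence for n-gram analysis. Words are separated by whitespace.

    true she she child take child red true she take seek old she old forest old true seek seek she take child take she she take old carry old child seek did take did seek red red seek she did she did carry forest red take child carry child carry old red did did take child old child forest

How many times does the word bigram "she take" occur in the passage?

3

Scanning the 58 overlapping bigram windows for "she take":
  position 9–10: she take
  position 20–21: she take
  position 25–26: she take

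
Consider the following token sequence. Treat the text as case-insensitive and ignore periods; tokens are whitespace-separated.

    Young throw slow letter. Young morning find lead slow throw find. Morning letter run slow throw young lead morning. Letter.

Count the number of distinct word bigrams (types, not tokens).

17

20 tokens → 19 bigram windows in total.
Repeated bigrams (each contributes count−1 duplicates):
  morning letter: 2
  slow throw: 2
2 duplicate windows → 19 − 2 = 17 distinct.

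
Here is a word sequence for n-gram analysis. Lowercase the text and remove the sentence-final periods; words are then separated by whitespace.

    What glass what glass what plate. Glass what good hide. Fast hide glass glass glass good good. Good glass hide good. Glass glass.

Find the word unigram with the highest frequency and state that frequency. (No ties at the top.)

Unigram frequencies (highest first):
  glass: 9
  good: 5
  what: 4
  hide: 3
  plate: 1
  fast: 1

"glass", 9 times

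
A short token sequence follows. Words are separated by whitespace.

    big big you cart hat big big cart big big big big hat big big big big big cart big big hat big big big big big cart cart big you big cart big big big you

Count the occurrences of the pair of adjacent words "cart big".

4

Scanning the 36 overlapping bigram windows for "cart big":
  position 8–9: cart big
  position 19–20: cart big
  position 29–30: cart big
  position 33–34: cart big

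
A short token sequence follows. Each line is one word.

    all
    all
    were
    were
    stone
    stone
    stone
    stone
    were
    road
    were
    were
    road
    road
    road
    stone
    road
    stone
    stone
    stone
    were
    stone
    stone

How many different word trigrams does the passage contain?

17

23 tokens → 21 trigram windows in total.
Repeated trigrams (each contributes count−1 duplicates):
  stone stone stone: 3
  stone stone were: 2
  were stone stone: 2
4 duplicate windows → 21 − 4 = 17 distinct.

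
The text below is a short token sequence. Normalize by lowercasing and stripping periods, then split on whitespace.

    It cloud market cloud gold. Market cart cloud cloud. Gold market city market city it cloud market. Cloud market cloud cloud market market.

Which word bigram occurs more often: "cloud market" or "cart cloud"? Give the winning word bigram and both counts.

"cloud market": 4 occurrences
"cart cloud": 1 occurrence

"cloud market" (4 vs 1)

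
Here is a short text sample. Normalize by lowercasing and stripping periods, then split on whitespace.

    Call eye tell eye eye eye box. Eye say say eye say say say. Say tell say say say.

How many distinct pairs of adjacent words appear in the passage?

11

19 tokens → 18 bigram windows in total.
Repeated bigrams (each contributes count−1 duplicates):
  say say: 6
  eye eye: 2
  eye say: 2
7 duplicate windows → 18 − 7 = 11 distinct.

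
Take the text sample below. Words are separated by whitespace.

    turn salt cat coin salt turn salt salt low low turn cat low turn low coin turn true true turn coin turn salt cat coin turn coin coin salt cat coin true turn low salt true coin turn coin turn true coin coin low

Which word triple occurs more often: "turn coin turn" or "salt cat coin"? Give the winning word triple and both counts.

"salt cat coin" (3 vs 2)

"turn coin turn": 2 occurrences
"salt cat coin": 3 occurrences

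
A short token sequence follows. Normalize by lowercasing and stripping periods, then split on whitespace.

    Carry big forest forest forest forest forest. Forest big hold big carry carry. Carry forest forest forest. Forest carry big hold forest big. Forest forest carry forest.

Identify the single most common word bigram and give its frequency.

Bigram frequencies (highest first):
  forest forest: 9
  carry big: 2
  big forest: 2
  forest big: 2
  big hold: 2
  carry carry: 2
  … (5 more, each ≤ 2)

"forest forest", 9 times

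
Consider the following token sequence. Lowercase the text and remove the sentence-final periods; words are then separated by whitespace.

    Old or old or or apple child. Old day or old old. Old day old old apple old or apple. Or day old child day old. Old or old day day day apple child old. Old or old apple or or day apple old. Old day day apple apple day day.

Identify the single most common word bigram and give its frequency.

"old old", 6 times

Bigram frequencies (highest first):
  old old: 6
  old or: 5
  or old: 4
  old day: 4
  day day: 4
  day old: 3
  … (14 more, each ≤ 3)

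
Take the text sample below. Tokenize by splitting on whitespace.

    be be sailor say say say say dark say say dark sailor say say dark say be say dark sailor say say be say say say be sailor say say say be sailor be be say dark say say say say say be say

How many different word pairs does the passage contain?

10

44 tokens → 43 bigram windows in total.
Repeated bigrams (each contributes count−1 duplicates):
  say say: 14
  say be: 5
  say dark: 5
  be say: 4
  sailor say: 4
  be sailor: 3
  dark say: 3
  be be: 2
  … (1 more repeated)
33 duplicate windows → 43 − 33 = 10 distinct.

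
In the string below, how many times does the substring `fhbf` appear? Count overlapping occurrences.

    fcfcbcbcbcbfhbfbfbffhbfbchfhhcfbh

Sliding a length-4 window over the 33 characters (30 positions):
  position 12–15: fhbf
  position 20–23: fhbf

2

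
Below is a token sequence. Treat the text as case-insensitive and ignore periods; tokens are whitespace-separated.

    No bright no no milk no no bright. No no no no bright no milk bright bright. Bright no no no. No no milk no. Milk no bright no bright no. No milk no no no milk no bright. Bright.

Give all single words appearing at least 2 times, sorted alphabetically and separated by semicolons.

Unigram counts meeting the condition (at least 2 times):
  bright: 10
  milk: 6
  no: 24

bright; milk; no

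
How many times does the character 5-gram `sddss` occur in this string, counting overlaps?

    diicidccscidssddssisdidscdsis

1

Sliding a length-5 window over the 29 characters (25 positions):
  position 14–18: sddss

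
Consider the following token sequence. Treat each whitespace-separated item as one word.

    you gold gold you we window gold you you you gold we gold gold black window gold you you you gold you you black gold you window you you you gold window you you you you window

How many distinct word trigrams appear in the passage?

25

37 tokens → 35 trigram windows in total.
Repeated trigrams (each contributes count−1 duplicates):
  you you you: 5
  gold you you: 3
  you you gold: 3
  window gold you: 2
  window you you: 2
10 duplicate windows → 35 − 10 = 25 distinct.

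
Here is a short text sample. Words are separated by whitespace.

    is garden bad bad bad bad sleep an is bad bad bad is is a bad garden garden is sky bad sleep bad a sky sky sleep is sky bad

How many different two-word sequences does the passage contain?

22

30 tokens → 29 bigram windows in total.
Repeated bigrams (each contributes count−1 duplicates):
  bad bad: 5
  bad sleep: 2
  is sky: 2
  sky bad: 2
7 duplicate windows → 29 − 7 = 22 distinct.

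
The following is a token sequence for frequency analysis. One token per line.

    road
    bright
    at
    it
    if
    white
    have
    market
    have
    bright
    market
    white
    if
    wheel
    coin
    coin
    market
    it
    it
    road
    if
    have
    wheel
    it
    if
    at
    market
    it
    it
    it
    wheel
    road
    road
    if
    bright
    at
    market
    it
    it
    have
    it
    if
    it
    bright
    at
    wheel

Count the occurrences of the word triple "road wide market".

Scanning the 44 overlapping trigram windows for "road wide market":
  (none found)

0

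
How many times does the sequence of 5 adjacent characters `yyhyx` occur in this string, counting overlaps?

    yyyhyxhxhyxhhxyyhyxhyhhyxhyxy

Sliding a length-5 window over the 29 characters (25 positions):
  position 2–6: yyhyx
  position 15–19: yyhyx

2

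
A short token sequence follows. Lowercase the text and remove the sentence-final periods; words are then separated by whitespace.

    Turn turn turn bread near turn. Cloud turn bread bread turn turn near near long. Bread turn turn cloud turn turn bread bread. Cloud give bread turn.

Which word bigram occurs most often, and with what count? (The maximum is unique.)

Bigram frequencies (highest first):
  turn turn: 5
  turn bread: 3
  bread turn: 3
  turn cloud: 2
  cloud turn: 2
  bread bread: 2
  … (9 more, each ≤ 1)

"turn turn", 5 times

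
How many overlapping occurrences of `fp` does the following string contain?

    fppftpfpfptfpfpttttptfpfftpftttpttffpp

Sliding a length-2 window over the 38 characters (37 positions):
  position 1–2: fp
  position 7–8: fp
  position 9–10: fp
  position 12–13: fp
  position 14–15: fp
  position 22–23: fp
  position 36–37: fp

7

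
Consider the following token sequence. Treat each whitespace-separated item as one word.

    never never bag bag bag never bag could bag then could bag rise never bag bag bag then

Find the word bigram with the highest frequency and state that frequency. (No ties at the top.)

"bag bag", 4 times

Bigram frequencies (highest first):
  bag bag: 4
  never bag: 3
  could bag: 2
  bag then: 2
  never never: 1
  bag never: 1
  … (4 more, each ≤ 1)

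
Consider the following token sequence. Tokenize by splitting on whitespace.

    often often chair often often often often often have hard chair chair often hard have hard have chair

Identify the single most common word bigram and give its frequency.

Bigram frequencies (highest first):
  often often: 5
  chair often: 2
  have hard: 2
  hard have: 2
  often chair: 1
  often have: 1
  … (4 more, each ≤ 1)

"often often", 5 times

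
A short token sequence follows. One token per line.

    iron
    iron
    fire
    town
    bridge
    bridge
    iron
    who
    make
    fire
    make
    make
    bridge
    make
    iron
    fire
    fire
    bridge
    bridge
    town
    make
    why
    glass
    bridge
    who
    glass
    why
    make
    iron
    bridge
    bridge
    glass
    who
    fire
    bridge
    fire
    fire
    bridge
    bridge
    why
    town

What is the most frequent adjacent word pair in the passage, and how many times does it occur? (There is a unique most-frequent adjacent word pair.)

Bigram frequencies (highest first):
  bridge bridge: 4
  fire bridge: 3
  iron fire: 2
  make iron: 2
  fire fire: 2
  iron iron: 1
  … (26 more, each ≤ 1)

"bridge bridge", 4 times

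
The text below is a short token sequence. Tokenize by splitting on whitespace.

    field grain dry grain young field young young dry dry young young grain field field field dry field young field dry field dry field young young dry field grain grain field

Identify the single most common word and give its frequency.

Unigram frequencies (highest first):
  field: 11
  young: 8
  dry: 7
  grain: 5

"field", 11 times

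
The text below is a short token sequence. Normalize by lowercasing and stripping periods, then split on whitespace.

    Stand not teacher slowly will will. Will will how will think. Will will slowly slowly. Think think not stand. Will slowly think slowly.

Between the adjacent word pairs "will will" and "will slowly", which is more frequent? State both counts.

"will will" (4 vs 2)

"will will": 4 occurrences
"will slowly": 2 occurrences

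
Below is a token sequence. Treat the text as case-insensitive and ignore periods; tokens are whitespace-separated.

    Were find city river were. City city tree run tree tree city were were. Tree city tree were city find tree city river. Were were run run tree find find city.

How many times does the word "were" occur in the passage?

Scanning the 31 tokens for "were":
  position 1: were
  position 5: were
  position 13: were
  position 14: were
  position 18: were
  position 24: were
  position 25: were

7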